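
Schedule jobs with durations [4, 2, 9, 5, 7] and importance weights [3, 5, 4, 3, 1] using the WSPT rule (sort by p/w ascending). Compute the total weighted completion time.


Compute p/w ratios and sort ascending (WSPT): [(2, 5), (4, 3), (5, 3), (9, 4), (7, 1)]
Compute weighted completion times:
  Job (p=2,w=5): C=2, w*C=5*2=10
  Job (p=4,w=3): C=6, w*C=3*6=18
  Job (p=5,w=3): C=11, w*C=3*11=33
  Job (p=9,w=4): C=20, w*C=4*20=80
  Job (p=7,w=1): C=27, w*C=1*27=27
Total weighted completion time = 168

168


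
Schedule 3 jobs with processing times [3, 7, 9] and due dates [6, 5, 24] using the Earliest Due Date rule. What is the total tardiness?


Sort by due date (EDD order): [(7, 5), (3, 6), (9, 24)]
Compute completion times and tardiness:
  Job 1: p=7, d=5, C=7, tardiness=max(0,7-5)=2
  Job 2: p=3, d=6, C=10, tardiness=max(0,10-6)=4
  Job 3: p=9, d=24, C=19, tardiness=max(0,19-24)=0
Total tardiness = 6

6


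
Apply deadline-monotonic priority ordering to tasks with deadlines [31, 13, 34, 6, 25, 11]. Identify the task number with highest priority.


Sort tasks by relative deadline (ascending):
  Task 4: deadline = 6
  Task 6: deadline = 11
  Task 2: deadline = 13
  Task 5: deadline = 25
  Task 1: deadline = 31
  Task 3: deadline = 34
Priority order (highest first): [4, 6, 2, 5, 1, 3]
Highest priority task = 4

4


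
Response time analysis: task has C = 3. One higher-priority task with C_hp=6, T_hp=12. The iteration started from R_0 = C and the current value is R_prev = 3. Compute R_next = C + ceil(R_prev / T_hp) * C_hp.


R_next = C + ceil(R_prev / T_hp) * C_hp
ceil(3 / 12) = ceil(0.25) = 1
Interference = 1 * 6 = 6
R_next = 3 + 6 = 9

9


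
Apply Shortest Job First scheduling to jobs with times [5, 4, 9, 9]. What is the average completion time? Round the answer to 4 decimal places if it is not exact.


SJF order (ascending): [4, 5, 9, 9]
Completion times:
  Job 1: burst=4, C=4
  Job 2: burst=5, C=9
  Job 3: burst=9, C=18
  Job 4: burst=9, C=27
Average completion = 58/4 = 14.5

14.5


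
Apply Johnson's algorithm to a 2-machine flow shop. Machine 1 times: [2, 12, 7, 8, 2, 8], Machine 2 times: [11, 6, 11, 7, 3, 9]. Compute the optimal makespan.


Apply Johnson's rule:
  Group 1 (a <= b): [(1, 2, 11), (5, 2, 3), (3, 7, 11), (6, 8, 9)]
  Group 2 (a > b): [(4, 8, 7), (2, 12, 6)]
Optimal job order: [1, 5, 3, 6, 4, 2]
Schedule:
  Job 1: M1 done at 2, M2 done at 13
  Job 5: M1 done at 4, M2 done at 16
  Job 3: M1 done at 11, M2 done at 27
  Job 6: M1 done at 19, M2 done at 36
  Job 4: M1 done at 27, M2 done at 43
  Job 2: M1 done at 39, M2 done at 49
Makespan = 49

49


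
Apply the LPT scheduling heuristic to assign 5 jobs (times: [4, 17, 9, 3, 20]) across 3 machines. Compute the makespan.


Sort jobs in decreasing order (LPT): [20, 17, 9, 4, 3]
Assign each job to the least loaded machine:
  Machine 1: jobs [20], load = 20
  Machine 2: jobs [17], load = 17
  Machine 3: jobs [9, 4, 3], load = 16
Makespan = max load = 20

20


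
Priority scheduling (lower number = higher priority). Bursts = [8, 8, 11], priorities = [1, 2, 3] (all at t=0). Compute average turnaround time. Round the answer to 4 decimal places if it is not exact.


Sort by priority (ascending = highest first):
Order: [(1, 8), (2, 8), (3, 11)]
Completion times:
  Priority 1, burst=8, C=8
  Priority 2, burst=8, C=16
  Priority 3, burst=11, C=27
Average turnaround = 51/3 = 17.0

17.0


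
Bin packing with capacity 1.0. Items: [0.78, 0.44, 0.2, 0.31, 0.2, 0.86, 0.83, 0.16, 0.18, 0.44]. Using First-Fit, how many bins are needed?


Place items sequentially using First-Fit:
  Item 0.78 -> new Bin 1
  Item 0.44 -> new Bin 2
  Item 0.2 -> Bin 1 (now 0.98)
  Item 0.31 -> Bin 2 (now 0.75)
  Item 0.2 -> Bin 2 (now 0.95)
  Item 0.86 -> new Bin 3
  Item 0.83 -> new Bin 4
  Item 0.16 -> Bin 4 (now 0.99)
  Item 0.18 -> new Bin 5
  Item 0.44 -> Bin 5 (now 0.62)
Total bins used = 5

5


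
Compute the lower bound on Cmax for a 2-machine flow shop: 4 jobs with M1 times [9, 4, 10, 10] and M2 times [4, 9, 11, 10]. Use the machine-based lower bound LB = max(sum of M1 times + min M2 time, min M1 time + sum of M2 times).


LB1 = sum(M1 times) + min(M2 times) = 33 + 4 = 37
LB2 = min(M1 times) + sum(M2 times) = 4 + 34 = 38
Lower bound = max(LB1, LB2) = max(37, 38) = 38

38


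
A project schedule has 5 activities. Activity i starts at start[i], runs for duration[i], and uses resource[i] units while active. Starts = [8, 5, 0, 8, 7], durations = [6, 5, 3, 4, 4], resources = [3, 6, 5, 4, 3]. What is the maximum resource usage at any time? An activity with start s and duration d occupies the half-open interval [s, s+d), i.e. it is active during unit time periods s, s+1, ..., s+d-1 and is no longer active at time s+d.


Each activity i is active on [start_i, start_i + duration_i).
Compute total resource usage per time slot:
  t=0: active resources = [5], total = 5
  t=1: active resources = [5], total = 5
  t=2: active resources = [5], total = 5
  t=3: active resources = [], total = 0
  t=4: active resources = [], total = 0
  t=5: active resources = [6], total = 6
  t=6: active resources = [6], total = 6
  t=7: active resources = [6, 3], total = 9
  t=8: active resources = [3, 6, 4, 3], total = 16
  t=9: active resources = [3, 6, 4, 3], total = 16
  t=10: active resources = [3, 4, 3], total = 10
  t=11: active resources = [3, 4], total = 7
  t=12: active resources = [3], total = 3
  t=13: active resources = [3], total = 3
Peak resource demand = 16

16


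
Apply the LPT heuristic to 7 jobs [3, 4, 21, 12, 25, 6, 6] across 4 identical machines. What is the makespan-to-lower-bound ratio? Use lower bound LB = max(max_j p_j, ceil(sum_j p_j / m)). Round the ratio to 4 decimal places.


LPT order: [25, 21, 12, 6, 6, 4, 3]
Machine loads after assignment: [25, 21, 16, 15]
LPT makespan = 25
Lower bound = max(max_job, ceil(total/4)) = max(25, 20) = 25
Ratio = 25 / 25 = 1.0

1.0


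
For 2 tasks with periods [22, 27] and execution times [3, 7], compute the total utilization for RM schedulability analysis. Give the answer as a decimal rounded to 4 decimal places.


Compute individual utilizations (exact fractions):
  Task 1: C/T = 3/22 (approx. 0.1364)
  Task 2: C/T = 7/27 (approx. 0.2593)
Total utilization U = 3/22 + 7/27 = 235/594
Rounded to 4 decimal places: U = 0.3956
RM (Liu & Layland) bound for 2 tasks = 0.828427; compare with U = 235/594 (approx. 0.395623)
U <= bound, so schedulable by RM sufficient condition.

0.3956


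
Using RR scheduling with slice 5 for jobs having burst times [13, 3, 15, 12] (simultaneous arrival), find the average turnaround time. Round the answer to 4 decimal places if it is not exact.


Time quantum = 5
Execution trace:
  J1 runs 5 units, time = 5
  J2 runs 3 units, time = 8
  J3 runs 5 units, time = 13
  J4 runs 5 units, time = 18
  J1 runs 5 units, time = 23
  J3 runs 5 units, time = 28
  J4 runs 5 units, time = 33
  J1 runs 3 units, time = 36
  J3 runs 5 units, time = 41
  J4 runs 2 units, time = 43
Finish times: [36, 8, 41, 43]
Average turnaround = 128/4 = 32.0

32.0


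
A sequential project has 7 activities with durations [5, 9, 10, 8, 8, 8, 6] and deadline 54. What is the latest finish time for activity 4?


LF(activity 4) = deadline - sum of successor durations
Successors: activities 5 through 7 with durations [8, 8, 6]
Sum of successor durations = 22
LF = 54 - 22 = 32

32


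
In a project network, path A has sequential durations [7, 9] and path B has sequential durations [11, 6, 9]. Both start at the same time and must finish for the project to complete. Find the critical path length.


Path A total = 7 + 9 = 16
Path B total = 11 + 6 + 9 = 26
Critical path = longest path = max(16, 26) = 26

26


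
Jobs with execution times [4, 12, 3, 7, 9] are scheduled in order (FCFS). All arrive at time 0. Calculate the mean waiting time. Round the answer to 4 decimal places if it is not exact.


FCFS order (as given): [4, 12, 3, 7, 9]
Waiting times:
  Job 1: wait = 0
  Job 2: wait = 4
  Job 3: wait = 16
  Job 4: wait = 19
  Job 5: wait = 26
Sum of waiting times = 65
Average waiting time = 65/5 = 13.0

13.0


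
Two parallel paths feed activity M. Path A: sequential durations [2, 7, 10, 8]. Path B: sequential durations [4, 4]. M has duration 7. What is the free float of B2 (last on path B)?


ES(B2) = sum of predecessors on chain B = 4
EF(B2) = ES + duration = 4 + 4 = 8
Successor of B2 is M. ES(M) = max(sum(A), sum(B)) = max(27, 8) = 27
Free float = ES(successor) - EF(current) = 27 - 8 = 19

19


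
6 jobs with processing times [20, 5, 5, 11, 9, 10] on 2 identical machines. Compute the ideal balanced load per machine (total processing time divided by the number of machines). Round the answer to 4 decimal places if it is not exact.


Total processing time = 20 + 5 + 5 + 11 + 9 + 10 = 60
Number of machines = 2
Ideal balanced load = 60 / 2 = 30.0

30.0


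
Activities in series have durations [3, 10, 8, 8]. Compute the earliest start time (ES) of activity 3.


Activity 3 starts after activities 1 through 2 complete.
Predecessor durations: [3, 10]
ES = 3 + 10 = 13

13


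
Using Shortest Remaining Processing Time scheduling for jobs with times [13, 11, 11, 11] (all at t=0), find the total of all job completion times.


Since all jobs arrive at t=0, SRPT equals SPT ordering.
SPT order: [11, 11, 11, 13]
Completion times:
  Job 1: p=11, C=11
  Job 2: p=11, C=22
  Job 3: p=11, C=33
  Job 4: p=13, C=46
Total completion time = 11 + 22 + 33 + 46 = 112

112


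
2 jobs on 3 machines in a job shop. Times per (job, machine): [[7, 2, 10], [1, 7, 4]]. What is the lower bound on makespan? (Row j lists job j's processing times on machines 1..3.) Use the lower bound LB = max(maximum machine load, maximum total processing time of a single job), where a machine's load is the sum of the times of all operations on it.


Machine loads:
  Machine 1: 7 + 1 = 8
  Machine 2: 2 + 7 = 9
  Machine 3: 10 + 4 = 14
Max machine load = 14
Job totals:
  Job 1: 19
  Job 2: 12
Max job total = 19
Lower bound = max(14, 19) = 19

19


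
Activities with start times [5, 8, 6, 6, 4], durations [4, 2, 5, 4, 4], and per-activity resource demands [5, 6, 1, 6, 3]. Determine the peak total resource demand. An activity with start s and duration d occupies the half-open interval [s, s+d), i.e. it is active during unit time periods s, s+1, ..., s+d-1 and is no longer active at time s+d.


Each activity i is active on [start_i, start_i + duration_i).
Compute total resource usage per time slot:
  t=0: active resources = [], total = 0
  t=1: active resources = [], total = 0
  t=2: active resources = [], total = 0
  t=3: active resources = [], total = 0
  t=4: active resources = [3], total = 3
  t=5: active resources = [5, 3], total = 8
  t=6: active resources = [5, 1, 6, 3], total = 15
  t=7: active resources = [5, 1, 6, 3], total = 15
  t=8: active resources = [5, 6, 1, 6], total = 18
  t=9: active resources = [6, 1, 6], total = 13
  t=10: active resources = [1], total = 1
Peak resource demand = 18

18


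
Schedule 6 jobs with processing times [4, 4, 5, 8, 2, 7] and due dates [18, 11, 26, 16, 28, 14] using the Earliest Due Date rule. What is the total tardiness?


Sort by due date (EDD order): [(4, 11), (7, 14), (8, 16), (4, 18), (5, 26), (2, 28)]
Compute completion times and tardiness:
  Job 1: p=4, d=11, C=4, tardiness=max(0,4-11)=0
  Job 2: p=7, d=14, C=11, tardiness=max(0,11-14)=0
  Job 3: p=8, d=16, C=19, tardiness=max(0,19-16)=3
  Job 4: p=4, d=18, C=23, tardiness=max(0,23-18)=5
  Job 5: p=5, d=26, C=28, tardiness=max(0,28-26)=2
  Job 6: p=2, d=28, C=30, tardiness=max(0,30-28)=2
Total tardiness = 12

12


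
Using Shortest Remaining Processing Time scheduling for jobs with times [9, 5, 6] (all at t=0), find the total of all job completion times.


Since all jobs arrive at t=0, SRPT equals SPT ordering.
SPT order: [5, 6, 9]
Completion times:
  Job 1: p=5, C=5
  Job 2: p=6, C=11
  Job 3: p=9, C=20
Total completion time = 5 + 11 + 20 = 36

36


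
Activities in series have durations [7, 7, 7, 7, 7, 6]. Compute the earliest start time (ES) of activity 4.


Activity 4 starts after activities 1 through 3 complete.
Predecessor durations: [7, 7, 7]
ES = 7 + 7 + 7 = 21

21


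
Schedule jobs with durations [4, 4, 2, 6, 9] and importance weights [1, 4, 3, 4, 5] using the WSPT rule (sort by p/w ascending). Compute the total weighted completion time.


Compute p/w ratios and sort ascending (WSPT): [(2, 3), (4, 4), (6, 4), (9, 5), (4, 1)]
Compute weighted completion times:
  Job (p=2,w=3): C=2, w*C=3*2=6
  Job (p=4,w=4): C=6, w*C=4*6=24
  Job (p=6,w=4): C=12, w*C=4*12=48
  Job (p=9,w=5): C=21, w*C=5*21=105
  Job (p=4,w=1): C=25, w*C=1*25=25
Total weighted completion time = 208

208


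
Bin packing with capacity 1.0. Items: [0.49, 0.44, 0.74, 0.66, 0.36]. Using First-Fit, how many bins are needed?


Place items sequentially using First-Fit:
  Item 0.49 -> new Bin 1
  Item 0.44 -> Bin 1 (now 0.93)
  Item 0.74 -> new Bin 2
  Item 0.66 -> new Bin 3
  Item 0.36 -> new Bin 4
Total bins used = 4

4


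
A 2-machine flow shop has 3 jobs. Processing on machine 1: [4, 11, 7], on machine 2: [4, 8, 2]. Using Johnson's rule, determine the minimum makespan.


Apply Johnson's rule:
  Group 1 (a <= b): [(1, 4, 4)]
  Group 2 (a > b): [(2, 11, 8), (3, 7, 2)]
Optimal job order: [1, 2, 3]
Schedule:
  Job 1: M1 done at 4, M2 done at 8
  Job 2: M1 done at 15, M2 done at 23
  Job 3: M1 done at 22, M2 done at 25
Makespan = 25

25


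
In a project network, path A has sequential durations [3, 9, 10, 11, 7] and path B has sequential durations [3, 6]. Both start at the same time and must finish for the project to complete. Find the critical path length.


Path A total = 3 + 9 + 10 + 11 + 7 = 40
Path B total = 3 + 6 = 9
Critical path = longest path = max(40, 9) = 40

40


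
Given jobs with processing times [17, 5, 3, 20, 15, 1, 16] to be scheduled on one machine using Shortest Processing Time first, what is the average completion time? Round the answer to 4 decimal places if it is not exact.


Sort jobs by processing time (SPT order): [1, 3, 5, 15, 16, 17, 20]
Compute completion times sequentially:
  Job 1: processing = 1, completes at 1
  Job 2: processing = 3, completes at 4
  Job 3: processing = 5, completes at 9
  Job 4: processing = 15, completes at 24
  Job 5: processing = 16, completes at 40
  Job 6: processing = 17, completes at 57
  Job 7: processing = 20, completes at 77
Sum of completion times = 212
Average completion time = 212/7 = 30.2857

30.2857


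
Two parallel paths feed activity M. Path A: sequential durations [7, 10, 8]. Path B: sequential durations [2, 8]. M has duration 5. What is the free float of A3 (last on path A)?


ES(A3) = sum of predecessors on chain A = 17
EF(A3) = ES + duration = 17 + 8 = 25
Successor of A3 is M. ES(M) = max(sum(A), sum(B)) = max(25, 10) = 25
Free float = ES(successor) - EF(current) = 25 - 25 = 0

0


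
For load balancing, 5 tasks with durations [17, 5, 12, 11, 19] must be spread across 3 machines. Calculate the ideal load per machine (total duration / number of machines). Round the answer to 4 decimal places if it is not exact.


Total processing time = 17 + 5 + 12 + 11 + 19 = 64
Number of machines = 3
Ideal balanced load = 64 / 3 = 21.3333

21.3333


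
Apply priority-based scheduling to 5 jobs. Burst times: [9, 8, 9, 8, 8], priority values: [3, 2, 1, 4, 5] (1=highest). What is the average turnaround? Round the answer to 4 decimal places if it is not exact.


Sort by priority (ascending = highest first):
Order: [(1, 9), (2, 8), (3, 9), (4, 8), (5, 8)]
Completion times:
  Priority 1, burst=9, C=9
  Priority 2, burst=8, C=17
  Priority 3, burst=9, C=26
  Priority 4, burst=8, C=34
  Priority 5, burst=8, C=42
Average turnaround = 128/5 = 25.6

25.6


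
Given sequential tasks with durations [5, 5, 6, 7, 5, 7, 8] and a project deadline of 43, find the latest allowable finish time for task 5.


LF(activity 5) = deadline - sum of successor durations
Successors: activities 6 through 7 with durations [7, 8]
Sum of successor durations = 15
LF = 43 - 15 = 28

28


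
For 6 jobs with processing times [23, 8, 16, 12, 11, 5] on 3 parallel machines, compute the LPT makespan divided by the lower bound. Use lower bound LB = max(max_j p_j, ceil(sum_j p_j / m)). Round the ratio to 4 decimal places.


LPT order: [23, 16, 12, 11, 8, 5]
Machine loads after assignment: [28, 24, 23]
LPT makespan = 28
Lower bound = max(max_job, ceil(total/3)) = max(23, 25) = 25
Ratio = 28 / 25 = 1.12

1.12


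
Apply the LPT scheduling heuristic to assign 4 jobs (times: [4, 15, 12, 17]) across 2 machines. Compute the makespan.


Sort jobs in decreasing order (LPT): [17, 15, 12, 4]
Assign each job to the least loaded machine:
  Machine 1: jobs [17, 4], load = 21
  Machine 2: jobs [15, 12], load = 27
Makespan = max load = 27

27


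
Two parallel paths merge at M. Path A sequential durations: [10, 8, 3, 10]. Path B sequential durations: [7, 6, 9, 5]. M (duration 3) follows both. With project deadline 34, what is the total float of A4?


Forward pass: ES(A4) = sum of predecessors on chain A = 21
EF = ES + duration = 21 + 10 = 31
Backward pass: LF(M) = deadline = 34; LS(M) = 34 - 3 = 31
LF(A4) = LS(M) - sum(successors on chain A) = 31 - 0 = 31
LS = LF - duration = 31 - 10 = 21
Total float = LS - ES = 21 - 21 = 0

0


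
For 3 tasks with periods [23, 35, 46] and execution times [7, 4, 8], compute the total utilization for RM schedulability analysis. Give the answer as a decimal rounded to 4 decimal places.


Compute individual utilizations (exact fractions):
  Task 1: C/T = 7/23 (approx. 0.3043)
  Task 2: C/T = 4/35 (approx. 0.1143)
  Task 3: C/T = 8/46 = 4/23 (approx. 0.1739)
Total utilization U = 7/23 + 4/35 + 4/23 = 477/805
Rounded to 4 decimal places: U = 0.5925
RM (Liu & Layland) bound for 3 tasks = 0.779763; compare with U = 477/805 (approx. 0.592547)
U <= bound, so schedulable by RM sufficient condition.

0.5925


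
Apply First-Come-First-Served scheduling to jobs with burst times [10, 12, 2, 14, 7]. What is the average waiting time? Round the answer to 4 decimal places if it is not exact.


FCFS order (as given): [10, 12, 2, 14, 7]
Waiting times:
  Job 1: wait = 0
  Job 2: wait = 10
  Job 3: wait = 22
  Job 4: wait = 24
  Job 5: wait = 38
Sum of waiting times = 94
Average waiting time = 94/5 = 18.8

18.8


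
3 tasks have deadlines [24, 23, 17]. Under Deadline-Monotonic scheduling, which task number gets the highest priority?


Sort tasks by relative deadline (ascending):
  Task 3: deadline = 17
  Task 2: deadline = 23
  Task 1: deadline = 24
Priority order (highest first): [3, 2, 1]
Highest priority task = 3

3


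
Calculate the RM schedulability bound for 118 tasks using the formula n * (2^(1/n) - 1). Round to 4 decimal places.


Compute 2^(1/118) = 1.0058914152
Subtract 1: 1.0058914152 - 1 = 0.0058914152
Multiply by n: 118 * 0.0058914152 = 0.6951869936
Round to 4 dp: 0.6952

0.6952


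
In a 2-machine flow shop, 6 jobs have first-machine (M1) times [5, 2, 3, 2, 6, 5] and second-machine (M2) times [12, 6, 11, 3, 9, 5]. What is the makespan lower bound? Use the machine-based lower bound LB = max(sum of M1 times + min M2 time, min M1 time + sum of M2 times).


LB1 = sum(M1 times) + min(M2 times) = 23 + 3 = 26
LB2 = min(M1 times) + sum(M2 times) = 2 + 46 = 48
Lower bound = max(LB1, LB2) = max(26, 48) = 48

48


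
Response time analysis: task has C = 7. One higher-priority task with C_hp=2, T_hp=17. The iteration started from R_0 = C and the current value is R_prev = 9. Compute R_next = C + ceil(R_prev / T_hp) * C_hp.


R_next = C + ceil(R_prev / T_hp) * C_hp
ceil(9 / 17) = ceil(0.5294) = 1
Interference = 1 * 2 = 2
R_next = 7 + 2 = 9
R_next = R_prev, so the iteration has converged (response time = 9).

9


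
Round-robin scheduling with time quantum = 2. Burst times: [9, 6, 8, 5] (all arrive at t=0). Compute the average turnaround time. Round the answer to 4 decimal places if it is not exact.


Time quantum = 2
Execution trace:
  J1 runs 2 units, time = 2
  J2 runs 2 units, time = 4
  J3 runs 2 units, time = 6
  J4 runs 2 units, time = 8
  J1 runs 2 units, time = 10
  J2 runs 2 units, time = 12
  J3 runs 2 units, time = 14
  J4 runs 2 units, time = 16
  J1 runs 2 units, time = 18
  J2 runs 2 units, time = 20
  J3 runs 2 units, time = 22
  J4 runs 1 units, time = 23
  J1 runs 2 units, time = 25
  J3 runs 2 units, time = 27
  J1 runs 1 units, time = 28
Finish times: [28, 20, 27, 23]
Average turnaround = 98/4 = 24.5

24.5


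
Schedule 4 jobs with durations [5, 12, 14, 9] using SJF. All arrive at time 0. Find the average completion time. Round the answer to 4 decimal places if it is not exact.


SJF order (ascending): [5, 9, 12, 14]
Completion times:
  Job 1: burst=5, C=5
  Job 2: burst=9, C=14
  Job 3: burst=12, C=26
  Job 4: burst=14, C=40
Average completion = 85/4 = 21.25

21.25


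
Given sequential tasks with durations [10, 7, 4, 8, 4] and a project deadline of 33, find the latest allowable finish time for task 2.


LF(activity 2) = deadline - sum of successor durations
Successors: activities 3 through 5 with durations [4, 8, 4]
Sum of successor durations = 16
LF = 33 - 16 = 17

17


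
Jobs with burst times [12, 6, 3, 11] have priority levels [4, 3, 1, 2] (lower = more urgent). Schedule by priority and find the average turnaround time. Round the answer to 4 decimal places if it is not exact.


Sort by priority (ascending = highest first):
Order: [(1, 3), (2, 11), (3, 6), (4, 12)]
Completion times:
  Priority 1, burst=3, C=3
  Priority 2, burst=11, C=14
  Priority 3, burst=6, C=20
  Priority 4, burst=12, C=32
Average turnaround = 69/4 = 17.25

17.25


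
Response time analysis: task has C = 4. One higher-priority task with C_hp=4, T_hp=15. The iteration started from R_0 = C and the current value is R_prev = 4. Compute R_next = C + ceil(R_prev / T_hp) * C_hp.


R_next = C + ceil(R_prev / T_hp) * C_hp
ceil(4 / 15) = ceil(0.2667) = 1
Interference = 1 * 4 = 4
R_next = 4 + 4 = 8

8


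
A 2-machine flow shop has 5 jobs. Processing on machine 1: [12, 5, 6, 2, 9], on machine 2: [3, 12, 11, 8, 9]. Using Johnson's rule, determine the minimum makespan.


Apply Johnson's rule:
  Group 1 (a <= b): [(4, 2, 8), (2, 5, 12), (3, 6, 11), (5, 9, 9)]
  Group 2 (a > b): [(1, 12, 3)]
Optimal job order: [4, 2, 3, 5, 1]
Schedule:
  Job 4: M1 done at 2, M2 done at 10
  Job 2: M1 done at 7, M2 done at 22
  Job 3: M1 done at 13, M2 done at 33
  Job 5: M1 done at 22, M2 done at 42
  Job 1: M1 done at 34, M2 done at 45
Makespan = 45

45


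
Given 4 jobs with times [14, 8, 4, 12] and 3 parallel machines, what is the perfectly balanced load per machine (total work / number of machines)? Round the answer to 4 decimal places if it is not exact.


Total processing time = 14 + 8 + 4 + 12 = 38
Number of machines = 3
Ideal balanced load = 38 / 3 = 12.6667

12.6667


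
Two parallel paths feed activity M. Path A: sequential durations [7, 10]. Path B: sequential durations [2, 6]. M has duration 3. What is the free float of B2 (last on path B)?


ES(B2) = sum of predecessors on chain B = 2
EF(B2) = ES + duration = 2 + 6 = 8
Successor of B2 is M. ES(M) = max(sum(A), sum(B)) = max(17, 8) = 17
Free float = ES(successor) - EF(current) = 17 - 8 = 9

9


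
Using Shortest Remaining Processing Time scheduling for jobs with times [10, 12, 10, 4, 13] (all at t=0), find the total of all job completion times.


Since all jobs arrive at t=0, SRPT equals SPT ordering.
SPT order: [4, 10, 10, 12, 13]
Completion times:
  Job 1: p=4, C=4
  Job 2: p=10, C=14
  Job 3: p=10, C=24
  Job 4: p=12, C=36
  Job 5: p=13, C=49
Total completion time = 4 + 14 + 24 + 36 + 49 = 127

127


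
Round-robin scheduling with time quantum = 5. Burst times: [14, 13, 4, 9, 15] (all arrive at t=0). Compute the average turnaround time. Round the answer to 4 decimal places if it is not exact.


Time quantum = 5
Execution trace:
  J1 runs 5 units, time = 5
  J2 runs 5 units, time = 10
  J3 runs 4 units, time = 14
  J4 runs 5 units, time = 19
  J5 runs 5 units, time = 24
  J1 runs 5 units, time = 29
  J2 runs 5 units, time = 34
  J4 runs 4 units, time = 38
  J5 runs 5 units, time = 43
  J1 runs 4 units, time = 47
  J2 runs 3 units, time = 50
  J5 runs 5 units, time = 55
Finish times: [47, 50, 14, 38, 55]
Average turnaround = 204/5 = 40.8

40.8


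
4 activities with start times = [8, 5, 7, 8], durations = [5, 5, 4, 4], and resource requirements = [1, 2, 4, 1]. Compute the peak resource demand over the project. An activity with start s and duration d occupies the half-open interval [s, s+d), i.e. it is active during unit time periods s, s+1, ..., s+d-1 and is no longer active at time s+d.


Each activity i is active on [start_i, start_i + duration_i).
Compute total resource usage per time slot:
  t=0: active resources = [], total = 0
  t=1: active resources = [], total = 0
  t=2: active resources = [], total = 0
  t=3: active resources = [], total = 0
  t=4: active resources = [], total = 0
  t=5: active resources = [2], total = 2
  t=6: active resources = [2], total = 2
  t=7: active resources = [2, 4], total = 6
  t=8: active resources = [1, 2, 4, 1], total = 8
  t=9: active resources = [1, 2, 4, 1], total = 8
  t=10: active resources = [1, 4, 1], total = 6
  t=11: active resources = [1, 1], total = 2
  t=12: active resources = [1], total = 1
Peak resource demand = 8

8


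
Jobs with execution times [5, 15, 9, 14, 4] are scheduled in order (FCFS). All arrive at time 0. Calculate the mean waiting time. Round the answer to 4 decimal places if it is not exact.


FCFS order (as given): [5, 15, 9, 14, 4]
Waiting times:
  Job 1: wait = 0
  Job 2: wait = 5
  Job 3: wait = 20
  Job 4: wait = 29
  Job 5: wait = 43
Sum of waiting times = 97
Average waiting time = 97/5 = 19.4

19.4


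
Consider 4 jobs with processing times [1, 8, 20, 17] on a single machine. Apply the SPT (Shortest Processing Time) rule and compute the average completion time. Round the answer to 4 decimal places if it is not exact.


Sort jobs by processing time (SPT order): [1, 8, 17, 20]
Compute completion times sequentially:
  Job 1: processing = 1, completes at 1
  Job 2: processing = 8, completes at 9
  Job 3: processing = 17, completes at 26
  Job 4: processing = 20, completes at 46
Sum of completion times = 82
Average completion time = 82/4 = 20.5

20.5


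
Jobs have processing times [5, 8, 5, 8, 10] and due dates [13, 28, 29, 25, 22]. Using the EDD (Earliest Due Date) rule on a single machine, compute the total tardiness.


Sort by due date (EDD order): [(5, 13), (10, 22), (8, 25), (8, 28), (5, 29)]
Compute completion times and tardiness:
  Job 1: p=5, d=13, C=5, tardiness=max(0,5-13)=0
  Job 2: p=10, d=22, C=15, tardiness=max(0,15-22)=0
  Job 3: p=8, d=25, C=23, tardiness=max(0,23-25)=0
  Job 4: p=8, d=28, C=31, tardiness=max(0,31-28)=3
  Job 5: p=5, d=29, C=36, tardiness=max(0,36-29)=7
Total tardiness = 10

10


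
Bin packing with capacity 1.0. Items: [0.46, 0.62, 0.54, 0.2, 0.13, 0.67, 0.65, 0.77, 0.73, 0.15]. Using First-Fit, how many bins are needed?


Place items sequentially using First-Fit:
  Item 0.46 -> new Bin 1
  Item 0.62 -> new Bin 2
  Item 0.54 -> Bin 1 (now 1.0)
  Item 0.2 -> Bin 2 (now 0.82)
  Item 0.13 -> Bin 2 (now 0.95)
  Item 0.67 -> new Bin 3
  Item 0.65 -> new Bin 4
  Item 0.77 -> new Bin 5
  Item 0.73 -> new Bin 6
  Item 0.15 -> Bin 3 (now 0.82)
Total bins used = 6

6


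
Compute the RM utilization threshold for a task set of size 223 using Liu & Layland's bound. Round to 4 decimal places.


Compute 2^(1/223) = 1.0031131190
Subtract 1: 1.0031131190 - 1 = 0.0031131190
Multiply by n: 223 * 0.0031131190 = 0.6942255370
Round to 4 dp: 0.6942

0.6942


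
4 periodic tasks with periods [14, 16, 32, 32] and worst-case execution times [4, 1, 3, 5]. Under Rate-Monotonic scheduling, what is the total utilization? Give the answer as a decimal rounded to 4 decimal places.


Compute individual utilizations (exact fractions):
  Task 1: C/T = 4/14 = 2/7 (approx. 0.2857)
  Task 2: C/T = 1/16 (approx. 0.0625)
  Task 3: C/T = 3/32 (approx. 0.0938)
  Task 4: C/T = 5/32 (approx. 0.1563)
Total utilization U = 2/7 + 1/16 + 3/32 + 5/32 = 67/112
Rounded to 4 decimal places: U = 0.5982
RM (Liu & Layland) bound for 4 tasks = 0.756828; compare with U = 67/112 (approx. 0.598214)
U <= bound, so schedulable by RM sufficient condition.

0.5982


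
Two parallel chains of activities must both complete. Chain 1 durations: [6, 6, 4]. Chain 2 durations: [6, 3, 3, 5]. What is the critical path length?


Path A total = 6 + 6 + 4 = 16
Path B total = 6 + 3 + 3 + 5 = 17
Critical path = longest path = max(16, 17) = 17

17


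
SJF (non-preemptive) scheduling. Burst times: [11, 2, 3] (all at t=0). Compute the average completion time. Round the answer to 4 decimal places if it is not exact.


SJF order (ascending): [2, 3, 11]
Completion times:
  Job 1: burst=2, C=2
  Job 2: burst=3, C=5
  Job 3: burst=11, C=16
Average completion = 23/3 = 7.6667

7.6667


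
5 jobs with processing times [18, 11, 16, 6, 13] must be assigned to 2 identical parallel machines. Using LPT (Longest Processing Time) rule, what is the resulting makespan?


Sort jobs in decreasing order (LPT): [18, 16, 13, 11, 6]
Assign each job to the least loaded machine:
  Machine 1: jobs [18, 11, 6], load = 35
  Machine 2: jobs [16, 13], load = 29
Makespan = max load = 35

35


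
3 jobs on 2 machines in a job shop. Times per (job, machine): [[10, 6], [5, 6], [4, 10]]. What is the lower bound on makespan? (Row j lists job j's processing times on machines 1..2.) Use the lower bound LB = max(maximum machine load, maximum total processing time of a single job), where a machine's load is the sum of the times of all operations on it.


Machine loads:
  Machine 1: 10 + 5 + 4 = 19
  Machine 2: 6 + 6 + 10 = 22
Max machine load = 22
Job totals:
  Job 1: 16
  Job 2: 11
  Job 3: 14
Max job total = 16
Lower bound = max(22, 16) = 22

22


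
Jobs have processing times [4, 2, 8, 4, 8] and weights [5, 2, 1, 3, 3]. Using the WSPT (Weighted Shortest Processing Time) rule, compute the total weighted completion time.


Compute p/w ratios and sort ascending (WSPT): [(4, 5), (2, 2), (4, 3), (8, 3), (8, 1)]
Compute weighted completion times:
  Job (p=4,w=5): C=4, w*C=5*4=20
  Job (p=2,w=2): C=6, w*C=2*6=12
  Job (p=4,w=3): C=10, w*C=3*10=30
  Job (p=8,w=3): C=18, w*C=3*18=54
  Job (p=8,w=1): C=26, w*C=1*26=26
Total weighted completion time = 142

142


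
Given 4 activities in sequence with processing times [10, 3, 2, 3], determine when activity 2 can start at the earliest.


Activity 2 starts after activities 1 through 1 complete.
Predecessor durations: [10]
ES = 10 = 10

10


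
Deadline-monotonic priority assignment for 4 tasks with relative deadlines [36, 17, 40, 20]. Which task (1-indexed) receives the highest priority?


Sort tasks by relative deadline (ascending):
  Task 2: deadline = 17
  Task 4: deadline = 20
  Task 1: deadline = 36
  Task 3: deadline = 40
Priority order (highest first): [2, 4, 1, 3]
Highest priority task = 2

2


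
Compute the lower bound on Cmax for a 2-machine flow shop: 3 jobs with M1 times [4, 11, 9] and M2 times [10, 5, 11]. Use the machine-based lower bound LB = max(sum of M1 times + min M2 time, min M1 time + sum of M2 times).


LB1 = sum(M1 times) + min(M2 times) = 24 + 5 = 29
LB2 = min(M1 times) + sum(M2 times) = 4 + 26 = 30
Lower bound = max(LB1, LB2) = max(29, 30) = 30

30


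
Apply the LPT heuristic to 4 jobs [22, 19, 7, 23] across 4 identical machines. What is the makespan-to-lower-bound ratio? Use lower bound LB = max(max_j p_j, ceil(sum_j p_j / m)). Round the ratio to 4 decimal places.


LPT order: [23, 22, 19, 7]
Machine loads after assignment: [23, 22, 19, 7]
LPT makespan = 23
Lower bound = max(max_job, ceil(total/4)) = max(23, 18) = 23
Ratio = 23 / 23 = 1.0

1.0


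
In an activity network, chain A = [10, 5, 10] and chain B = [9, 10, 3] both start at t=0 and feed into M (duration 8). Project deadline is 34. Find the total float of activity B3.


Forward pass: ES(B3) = sum of predecessors on chain B = 19
EF = ES + duration = 19 + 3 = 22
Backward pass: LF(M) = deadline = 34; LS(M) = 34 - 8 = 26
LF(B3) = LS(M) - sum(successors on chain B) = 26 - 0 = 26
LS = LF - duration = 26 - 3 = 23
Total float = LS - ES = 23 - 19 = 4

4


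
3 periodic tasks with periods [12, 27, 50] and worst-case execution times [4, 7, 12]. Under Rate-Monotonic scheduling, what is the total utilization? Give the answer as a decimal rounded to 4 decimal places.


Compute individual utilizations (exact fractions):
  Task 1: C/T = 4/12 = 1/3 (approx. 0.3333)
  Task 2: C/T = 7/27 (approx. 0.2593)
  Task 3: C/T = 12/50 = 6/25 (approx. 0.24)
Total utilization U = 1/3 + 7/27 + 6/25 = 562/675
Rounded to 4 decimal places: U = 0.8326
RM (Liu & Layland) bound for 3 tasks = 0.779763; compare with U = 562/675 (approx. 0.832593)
bound < U <= 1, so the RM sufficient condition is not met (inconclusive; an exact test such as response-time analysis is needed).

0.8326


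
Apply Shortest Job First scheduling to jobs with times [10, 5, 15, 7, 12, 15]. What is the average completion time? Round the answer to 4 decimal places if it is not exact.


SJF order (ascending): [5, 7, 10, 12, 15, 15]
Completion times:
  Job 1: burst=5, C=5
  Job 2: burst=7, C=12
  Job 3: burst=10, C=22
  Job 4: burst=12, C=34
  Job 5: burst=15, C=49
  Job 6: burst=15, C=64
Average completion = 186/6 = 31.0

31.0


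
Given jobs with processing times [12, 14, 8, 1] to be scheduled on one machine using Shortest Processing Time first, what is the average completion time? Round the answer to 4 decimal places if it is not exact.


Sort jobs by processing time (SPT order): [1, 8, 12, 14]
Compute completion times sequentially:
  Job 1: processing = 1, completes at 1
  Job 2: processing = 8, completes at 9
  Job 3: processing = 12, completes at 21
  Job 4: processing = 14, completes at 35
Sum of completion times = 66
Average completion time = 66/4 = 16.5

16.5


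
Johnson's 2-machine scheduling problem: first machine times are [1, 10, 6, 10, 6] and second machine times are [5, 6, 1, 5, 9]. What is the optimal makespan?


Apply Johnson's rule:
  Group 1 (a <= b): [(1, 1, 5), (5, 6, 9)]
  Group 2 (a > b): [(2, 10, 6), (4, 10, 5), (3, 6, 1)]
Optimal job order: [1, 5, 2, 4, 3]
Schedule:
  Job 1: M1 done at 1, M2 done at 6
  Job 5: M1 done at 7, M2 done at 16
  Job 2: M1 done at 17, M2 done at 23
  Job 4: M1 done at 27, M2 done at 32
  Job 3: M1 done at 33, M2 done at 34
Makespan = 34

34


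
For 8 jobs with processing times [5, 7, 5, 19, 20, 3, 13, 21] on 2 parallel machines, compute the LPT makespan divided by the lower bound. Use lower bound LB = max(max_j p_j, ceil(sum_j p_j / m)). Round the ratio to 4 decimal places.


LPT order: [21, 20, 19, 13, 7, 5, 5, 3]
Machine loads after assignment: [46, 47]
LPT makespan = 47
Lower bound = max(max_job, ceil(total/2)) = max(21, 47) = 47
Ratio = 47 / 47 = 1.0

1.0


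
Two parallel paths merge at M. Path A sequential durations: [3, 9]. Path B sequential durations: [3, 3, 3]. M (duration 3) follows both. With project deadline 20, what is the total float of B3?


Forward pass: ES(B3) = sum of predecessors on chain B = 6
EF = ES + duration = 6 + 3 = 9
Backward pass: LF(M) = deadline = 20; LS(M) = 20 - 3 = 17
LF(B3) = LS(M) - sum(successors on chain B) = 17 - 0 = 17
LS = LF - duration = 17 - 3 = 14
Total float = LS - ES = 14 - 6 = 8

8


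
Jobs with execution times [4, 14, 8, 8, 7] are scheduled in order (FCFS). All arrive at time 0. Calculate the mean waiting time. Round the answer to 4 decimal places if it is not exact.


FCFS order (as given): [4, 14, 8, 8, 7]
Waiting times:
  Job 1: wait = 0
  Job 2: wait = 4
  Job 3: wait = 18
  Job 4: wait = 26
  Job 5: wait = 34
Sum of waiting times = 82
Average waiting time = 82/5 = 16.4

16.4


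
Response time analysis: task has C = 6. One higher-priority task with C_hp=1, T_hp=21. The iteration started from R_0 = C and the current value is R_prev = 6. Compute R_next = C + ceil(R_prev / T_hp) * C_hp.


R_next = C + ceil(R_prev / T_hp) * C_hp
ceil(6 / 21) = ceil(0.2857) = 1
Interference = 1 * 1 = 1
R_next = 6 + 1 = 7

7


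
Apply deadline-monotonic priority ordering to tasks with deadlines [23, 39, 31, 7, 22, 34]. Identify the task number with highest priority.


Sort tasks by relative deadline (ascending):
  Task 4: deadline = 7
  Task 5: deadline = 22
  Task 1: deadline = 23
  Task 3: deadline = 31
  Task 6: deadline = 34
  Task 2: deadline = 39
Priority order (highest first): [4, 5, 1, 3, 6, 2]
Highest priority task = 4

4


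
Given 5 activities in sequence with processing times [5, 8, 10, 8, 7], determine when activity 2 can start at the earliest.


Activity 2 starts after activities 1 through 1 complete.
Predecessor durations: [5]
ES = 5 = 5

5


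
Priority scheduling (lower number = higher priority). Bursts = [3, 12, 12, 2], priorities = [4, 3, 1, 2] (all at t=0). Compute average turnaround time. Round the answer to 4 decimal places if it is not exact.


Sort by priority (ascending = highest first):
Order: [(1, 12), (2, 2), (3, 12), (4, 3)]
Completion times:
  Priority 1, burst=12, C=12
  Priority 2, burst=2, C=14
  Priority 3, burst=12, C=26
  Priority 4, burst=3, C=29
Average turnaround = 81/4 = 20.25

20.25


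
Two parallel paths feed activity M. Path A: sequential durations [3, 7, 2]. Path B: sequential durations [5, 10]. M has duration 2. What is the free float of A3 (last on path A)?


ES(A3) = sum of predecessors on chain A = 10
EF(A3) = ES + duration = 10 + 2 = 12
Successor of A3 is M. ES(M) = max(sum(A), sum(B)) = max(12, 15) = 15
Free float = ES(successor) - EF(current) = 15 - 12 = 3

3


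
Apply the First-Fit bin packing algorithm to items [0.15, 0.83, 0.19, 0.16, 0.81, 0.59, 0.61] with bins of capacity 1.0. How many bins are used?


Place items sequentially using First-Fit:
  Item 0.15 -> new Bin 1
  Item 0.83 -> Bin 1 (now 0.98)
  Item 0.19 -> new Bin 2
  Item 0.16 -> Bin 2 (now 0.35)
  Item 0.81 -> new Bin 3
  Item 0.59 -> Bin 2 (now 0.94)
  Item 0.61 -> new Bin 4
Total bins used = 4

4


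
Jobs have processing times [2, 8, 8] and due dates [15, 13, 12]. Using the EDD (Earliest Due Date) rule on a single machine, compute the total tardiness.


Sort by due date (EDD order): [(8, 12), (8, 13), (2, 15)]
Compute completion times and tardiness:
  Job 1: p=8, d=12, C=8, tardiness=max(0,8-12)=0
  Job 2: p=8, d=13, C=16, tardiness=max(0,16-13)=3
  Job 3: p=2, d=15, C=18, tardiness=max(0,18-15)=3
Total tardiness = 6

6


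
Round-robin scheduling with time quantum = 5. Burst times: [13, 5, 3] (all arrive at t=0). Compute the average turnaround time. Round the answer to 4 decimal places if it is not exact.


Time quantum = 5
Execution trace:
  J1 runs 5 units, time = 5
  J2 runs 5 units, time = 10
  J3 runs 3 units, time = 13
  J1 runs 5 units, time = 18
  J1 runs 3 units, time = 21
Finish times: [21, 10, 13]
Average turnaround = 44/3 = 14.6667

14.6667


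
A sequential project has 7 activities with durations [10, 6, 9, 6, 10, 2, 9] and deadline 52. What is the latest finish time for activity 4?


LF(activity 4) = deadline - sum of successor durations
Successors: activities 5 through 7 with durations [10, 2, 9]
Sum of successor durations = 21
LF = 52 - 21 = 31

31


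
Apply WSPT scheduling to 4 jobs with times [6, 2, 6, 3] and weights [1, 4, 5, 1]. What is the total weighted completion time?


Compute p/w ratios and sort ascending (WSPT): [(2, 4), (6, 5), (3, 1), (6, 1)]
Compute weighted completion times:
  Job (p=2,w=4): C=2, w*C=4*2=8
  Job (p=6,w=5): C=8, w*C=5*8=40
  Job (p=3,w=1): C=11, w*C=1*11=11
  Job (p=6,w=1): C=17, w*C=1*17=17
Total weighted completion time = 76

76


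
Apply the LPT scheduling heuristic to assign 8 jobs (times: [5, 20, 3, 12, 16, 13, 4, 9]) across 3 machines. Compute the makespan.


Sort jobs in decreasing order (LPT): [20, 16, 13, 12, 9, 5, 4, 3]
Assign each job to the least loaded machine:
  Machine 1: jobs [20, 5, 4], load = 29
  Machine 2: jobs [16, 9, 3], load = 28
  Machine 3: jobs [13, 12], load = 25
Makespan = max load = 29

29
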